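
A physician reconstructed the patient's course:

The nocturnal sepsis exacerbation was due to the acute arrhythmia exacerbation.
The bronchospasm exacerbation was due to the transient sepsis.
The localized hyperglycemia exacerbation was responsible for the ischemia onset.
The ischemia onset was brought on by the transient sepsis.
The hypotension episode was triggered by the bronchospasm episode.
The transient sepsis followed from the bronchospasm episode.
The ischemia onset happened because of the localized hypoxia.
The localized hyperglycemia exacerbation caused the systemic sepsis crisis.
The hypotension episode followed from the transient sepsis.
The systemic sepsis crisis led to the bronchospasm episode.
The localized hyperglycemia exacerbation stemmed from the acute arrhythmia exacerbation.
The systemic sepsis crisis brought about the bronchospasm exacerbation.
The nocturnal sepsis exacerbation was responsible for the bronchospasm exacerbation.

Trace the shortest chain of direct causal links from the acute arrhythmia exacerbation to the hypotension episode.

the acute arrhythmia exacerbation → the localized hyperglycemia exacerbation → the systemic sepsis crisis → the bronchospasm episode → the hypotension episode

the acute arrhythmia exacerbation → the localized hyperglycemia exacerbation
the localized hyperglycemia exacerbation → the systemic sepsis crisis
the systemic sepsis crisis → the bronchospasm episode
the bronchospasm episode → the hypotension episode
Length: 4 steps.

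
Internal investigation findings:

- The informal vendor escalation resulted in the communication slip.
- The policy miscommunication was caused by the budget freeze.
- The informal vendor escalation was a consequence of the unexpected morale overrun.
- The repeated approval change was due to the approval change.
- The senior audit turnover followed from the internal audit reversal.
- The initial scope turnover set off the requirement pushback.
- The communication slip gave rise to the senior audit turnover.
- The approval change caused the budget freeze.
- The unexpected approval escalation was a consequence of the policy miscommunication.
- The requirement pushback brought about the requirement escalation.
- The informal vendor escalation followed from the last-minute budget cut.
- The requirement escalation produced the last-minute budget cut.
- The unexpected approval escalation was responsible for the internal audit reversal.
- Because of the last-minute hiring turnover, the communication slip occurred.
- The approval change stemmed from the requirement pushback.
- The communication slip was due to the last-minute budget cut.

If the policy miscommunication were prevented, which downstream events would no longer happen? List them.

Downstream of the policy miscommunication: the unexpected approval escalation, the internal audit reversal, the senior audit turnover.
Of those, still caused via another path: the senior audit turnover.
The remainder have no surviving cause.

the internal audit reversal, the unexpected approval escalation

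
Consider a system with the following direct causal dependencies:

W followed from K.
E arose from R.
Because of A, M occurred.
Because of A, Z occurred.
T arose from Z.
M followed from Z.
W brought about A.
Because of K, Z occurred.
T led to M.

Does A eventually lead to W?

No

A leads to Z, T, M; W is not among them.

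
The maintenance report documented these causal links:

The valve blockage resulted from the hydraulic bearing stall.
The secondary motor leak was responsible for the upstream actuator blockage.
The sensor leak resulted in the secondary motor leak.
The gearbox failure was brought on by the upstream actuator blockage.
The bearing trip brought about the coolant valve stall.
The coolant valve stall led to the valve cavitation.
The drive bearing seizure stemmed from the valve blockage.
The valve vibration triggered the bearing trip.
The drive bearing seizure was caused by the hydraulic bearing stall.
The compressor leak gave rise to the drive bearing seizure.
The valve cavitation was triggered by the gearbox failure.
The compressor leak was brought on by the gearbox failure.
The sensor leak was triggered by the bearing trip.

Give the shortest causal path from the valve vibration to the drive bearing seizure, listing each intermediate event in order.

the valve vibration → the bearing trip
the bearing trip → the sensor leak
the sensor leak → the secondary motor leak
the secondary motor leak → the upstream actuator blockage
the upstream actuator blockage → the gearbox failure
the gearbox failure → the compressor leak
the compressor leak → the drive bearing seizure
Length: 7 steps.

the valve vibration → the bearing trip → the sensor leak → the secondary motor leak → the upstream actuator blockage → the gearbox failure → the compressor leak → the drive bearing seizure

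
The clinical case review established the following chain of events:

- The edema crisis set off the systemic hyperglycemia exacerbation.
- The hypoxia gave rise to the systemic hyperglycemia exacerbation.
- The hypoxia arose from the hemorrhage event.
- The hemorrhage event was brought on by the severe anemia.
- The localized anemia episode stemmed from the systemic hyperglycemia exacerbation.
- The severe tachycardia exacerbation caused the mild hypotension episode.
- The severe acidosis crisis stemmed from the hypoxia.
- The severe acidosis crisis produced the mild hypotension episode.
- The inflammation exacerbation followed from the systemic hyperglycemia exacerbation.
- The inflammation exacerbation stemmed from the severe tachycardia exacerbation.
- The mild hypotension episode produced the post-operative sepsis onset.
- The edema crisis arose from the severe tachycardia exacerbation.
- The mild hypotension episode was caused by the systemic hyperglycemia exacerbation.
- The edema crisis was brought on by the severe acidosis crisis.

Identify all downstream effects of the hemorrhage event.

the edema crisis, the hypoxia, the inflammation exacerbation, the localized anemia episode, the mild hypotension episode, the post-operative sepsis onset, the severe acidosis crisis, the systemic hyperglycemia exacerbation

Direct effects: the hypoxia.
2 steps out: the severe acidosis crisis, the systemic hyperglycemia exacerbation.
3 steps out: the edema crisis, the localized anemia episode, the mild hypotension episode, the inflammation exacerbation.
4 steps out: the post-operative sepsis onset.
Not reachable from it: the severe tachycardia exacerbation, the severe anemia.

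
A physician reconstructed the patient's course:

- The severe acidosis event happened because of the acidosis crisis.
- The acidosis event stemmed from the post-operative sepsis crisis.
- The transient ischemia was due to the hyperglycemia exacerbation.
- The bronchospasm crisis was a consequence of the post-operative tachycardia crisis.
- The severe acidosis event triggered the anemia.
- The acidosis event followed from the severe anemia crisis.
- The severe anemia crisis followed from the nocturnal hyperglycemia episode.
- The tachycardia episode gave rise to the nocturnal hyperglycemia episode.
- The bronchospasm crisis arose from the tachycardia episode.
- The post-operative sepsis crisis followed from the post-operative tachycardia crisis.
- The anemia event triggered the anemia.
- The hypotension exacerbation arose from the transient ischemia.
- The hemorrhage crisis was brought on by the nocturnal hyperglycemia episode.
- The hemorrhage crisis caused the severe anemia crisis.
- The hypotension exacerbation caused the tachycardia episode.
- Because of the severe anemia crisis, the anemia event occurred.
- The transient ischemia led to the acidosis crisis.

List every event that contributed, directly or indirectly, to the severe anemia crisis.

the hemorrhage crisis, the hyperglycemia exacerbation, the hypotension exacerbation, the nocturnal hyperglycemia episode, the tachycardia episode, the transient ischemia

Immediate causes of the severe anemia crisis: the nocturnal hyperglycemia episode, the hemorrhage crisis.
Further upstream: the hyperglycemia exacerbation, the transient ischemia, the hypotension exacerbation, the tachycardia episode.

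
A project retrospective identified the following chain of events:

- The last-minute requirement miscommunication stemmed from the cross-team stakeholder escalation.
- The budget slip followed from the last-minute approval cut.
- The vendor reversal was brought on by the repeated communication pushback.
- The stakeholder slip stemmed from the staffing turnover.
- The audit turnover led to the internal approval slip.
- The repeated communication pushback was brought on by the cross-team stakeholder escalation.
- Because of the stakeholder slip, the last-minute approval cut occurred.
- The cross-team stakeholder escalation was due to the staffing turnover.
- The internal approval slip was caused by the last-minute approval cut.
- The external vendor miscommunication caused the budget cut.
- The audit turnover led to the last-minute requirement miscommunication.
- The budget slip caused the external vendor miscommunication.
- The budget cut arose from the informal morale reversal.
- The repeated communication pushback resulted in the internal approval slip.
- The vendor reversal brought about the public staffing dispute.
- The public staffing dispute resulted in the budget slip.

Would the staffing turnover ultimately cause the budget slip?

There is a causal chain: the staffing turnover → the stakeholder slip → the last-minute approval cut → the budget slip.

Yes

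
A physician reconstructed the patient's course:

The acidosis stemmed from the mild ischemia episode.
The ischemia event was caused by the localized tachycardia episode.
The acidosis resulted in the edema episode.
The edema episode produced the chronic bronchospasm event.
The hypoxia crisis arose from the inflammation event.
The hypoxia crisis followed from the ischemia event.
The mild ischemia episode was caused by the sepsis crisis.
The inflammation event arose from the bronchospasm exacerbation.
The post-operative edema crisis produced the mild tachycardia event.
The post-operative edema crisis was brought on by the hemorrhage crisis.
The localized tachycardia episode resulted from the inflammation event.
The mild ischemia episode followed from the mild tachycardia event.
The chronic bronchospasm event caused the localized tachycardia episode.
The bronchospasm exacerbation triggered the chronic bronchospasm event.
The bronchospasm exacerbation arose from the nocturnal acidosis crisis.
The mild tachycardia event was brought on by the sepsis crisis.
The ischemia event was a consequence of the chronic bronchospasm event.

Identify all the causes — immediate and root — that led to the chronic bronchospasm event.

Immediate causes of the chronic bronchospasm event: the bronchospasm exacerbation, the edema episode.
Further upstream: the hemorrhage crisis, the sepsis crisis, the nocturnal acidosis crisis, the post-operative edema crisis, the mild tachycardia event, the mild ischemia episode, the acidosis.

the acidosis, the bronchospasm exacerbation, the edema episode, the hemorrhage crisis, the mild ischemia episode, the mild tachycardia event, the nocturnal acidosis crisis, the post-operative edema crisis, the sepsis crisis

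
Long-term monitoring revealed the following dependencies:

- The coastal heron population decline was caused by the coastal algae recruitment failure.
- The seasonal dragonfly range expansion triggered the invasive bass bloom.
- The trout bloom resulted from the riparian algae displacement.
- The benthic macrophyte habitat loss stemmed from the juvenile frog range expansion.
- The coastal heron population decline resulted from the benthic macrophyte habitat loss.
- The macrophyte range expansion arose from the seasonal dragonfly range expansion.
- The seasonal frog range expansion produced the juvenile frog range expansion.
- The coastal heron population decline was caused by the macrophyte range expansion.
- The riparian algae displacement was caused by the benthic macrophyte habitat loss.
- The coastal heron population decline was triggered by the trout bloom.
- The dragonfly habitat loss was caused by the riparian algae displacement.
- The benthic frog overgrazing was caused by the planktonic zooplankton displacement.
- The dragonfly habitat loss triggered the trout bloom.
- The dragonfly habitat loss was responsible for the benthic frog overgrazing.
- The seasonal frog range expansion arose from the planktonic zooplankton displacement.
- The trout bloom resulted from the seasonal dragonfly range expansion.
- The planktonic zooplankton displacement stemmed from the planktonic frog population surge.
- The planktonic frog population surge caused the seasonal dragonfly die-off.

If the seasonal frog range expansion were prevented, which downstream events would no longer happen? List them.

Downstream of the seasonal frog range expansion: the juvenile frog range expansion, the benthic macrophyte habitat loss, the riparian algae displacement, the dragonfly habitat loss, the benthic frog overgrazing, the trout bloom, the coastal heron population decline.
Of those, still caused via another path: the benthic frog overgrazing, the trout bloom, the coastal heron population decline.
The remainder have no surviving cause.

the benthic macrophyte habitat loss, the dragonfly habitat loss, the juvenile frog range expansion, the riparian algae displacement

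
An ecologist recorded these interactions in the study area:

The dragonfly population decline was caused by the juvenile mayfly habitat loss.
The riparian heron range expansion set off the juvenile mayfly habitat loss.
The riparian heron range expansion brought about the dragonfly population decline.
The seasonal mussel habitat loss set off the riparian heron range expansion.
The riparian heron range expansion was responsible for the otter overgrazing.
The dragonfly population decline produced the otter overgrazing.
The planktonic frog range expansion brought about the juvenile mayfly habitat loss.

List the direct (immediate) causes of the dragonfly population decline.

Upstream contributors include the seasonal mussel habitat loss, the planktonic frog range expansion, but only the juvenile mayfly habitat loss, the riparian heron range expansion feed directly into the dragonfly population decline.

the juvenile mayfly habitat loss, the riparian heron range expansion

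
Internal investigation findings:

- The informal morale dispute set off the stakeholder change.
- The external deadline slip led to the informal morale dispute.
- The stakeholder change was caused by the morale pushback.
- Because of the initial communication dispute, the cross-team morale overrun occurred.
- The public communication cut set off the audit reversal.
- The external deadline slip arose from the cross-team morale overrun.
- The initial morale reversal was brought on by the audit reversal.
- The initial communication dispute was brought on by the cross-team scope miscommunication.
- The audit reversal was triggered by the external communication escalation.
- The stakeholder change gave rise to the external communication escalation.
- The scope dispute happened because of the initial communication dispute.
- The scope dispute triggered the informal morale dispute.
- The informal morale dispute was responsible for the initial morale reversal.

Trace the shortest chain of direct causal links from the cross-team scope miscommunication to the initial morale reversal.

the cross-team scope miscommunication → the initial communication dispute → the scope dispute → the informal morale dispute → the initial morale reversal

the cross-team scope miscommunication → the initial communication dispute
the initial communication dispute → the scope dispute
the scope dispute → the informal morale dispute
the informal morale dispute → the initial morale reversal
Length: 4 steps.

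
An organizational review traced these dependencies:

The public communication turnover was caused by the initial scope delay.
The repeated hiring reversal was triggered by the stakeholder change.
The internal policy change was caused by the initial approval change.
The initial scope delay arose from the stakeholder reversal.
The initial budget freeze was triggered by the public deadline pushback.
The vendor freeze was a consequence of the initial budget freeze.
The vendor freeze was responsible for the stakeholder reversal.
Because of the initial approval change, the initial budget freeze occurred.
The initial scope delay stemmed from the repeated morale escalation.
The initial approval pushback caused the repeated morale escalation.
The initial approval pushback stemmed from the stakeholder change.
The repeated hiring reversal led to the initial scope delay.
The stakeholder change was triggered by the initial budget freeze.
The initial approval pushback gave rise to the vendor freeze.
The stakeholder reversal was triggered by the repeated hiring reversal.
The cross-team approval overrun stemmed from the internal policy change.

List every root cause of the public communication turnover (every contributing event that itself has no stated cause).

Tracing upstream from the public communication turnover: the public communication turnover ← the initial scope delay ← the repeated hiring reversal ← the stakeholder change ← the initial budget freeze ← the initial approval change.
A separate upstream branch: the public communication turnover ← the initial scope delay ← the repeated hiring reversal ← the stakeholder change ← the initial budget freeze ← the public deadline pushback.
Each of those chain origins has no stated cause.

the initial approval change, the public deadline pushback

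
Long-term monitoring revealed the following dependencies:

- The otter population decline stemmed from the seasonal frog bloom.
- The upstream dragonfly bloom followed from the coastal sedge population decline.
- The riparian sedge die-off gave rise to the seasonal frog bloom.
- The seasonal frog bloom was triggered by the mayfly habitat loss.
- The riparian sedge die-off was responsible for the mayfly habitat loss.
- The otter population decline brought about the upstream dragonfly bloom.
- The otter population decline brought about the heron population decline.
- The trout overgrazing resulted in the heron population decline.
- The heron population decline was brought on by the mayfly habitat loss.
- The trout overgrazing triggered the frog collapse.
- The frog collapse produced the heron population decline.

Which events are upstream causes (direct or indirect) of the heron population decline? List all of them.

the frog collapse, the mayfly habitat loss, the otter population decline, the riparian sedge die-off, the seasonal frog bloom, the trout overgrazing

Immediate causes of the heron population decline: the mayfly habitat loss, the trout overgrazing, the otter population decline, the frog collapse.
Further upstream: the riparian sedge die-off, the seasonal frog bloom.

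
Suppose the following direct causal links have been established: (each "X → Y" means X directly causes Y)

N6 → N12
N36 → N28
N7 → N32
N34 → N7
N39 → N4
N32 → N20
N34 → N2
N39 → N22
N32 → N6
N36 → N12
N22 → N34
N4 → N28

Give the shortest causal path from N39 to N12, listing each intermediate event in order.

N39 → N22 → N34 → N7 → N32 → N6 → N12

N39 → N22
N22 → N34
N34 → N7
N7 → N32
N32 → N6
N6 → N12
Length: 6 steps.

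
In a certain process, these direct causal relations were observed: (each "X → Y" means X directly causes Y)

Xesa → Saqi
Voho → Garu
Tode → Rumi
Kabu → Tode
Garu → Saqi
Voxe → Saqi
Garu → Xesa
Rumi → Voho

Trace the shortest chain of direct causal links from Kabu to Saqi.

Kabu → Tode
Tode → Rumi
Rumi → Voho
Voho → Garu
Garu → Saqi
Length: 5 steps.

Kabu → Tode → Rumi → Voho → Garu → Saqi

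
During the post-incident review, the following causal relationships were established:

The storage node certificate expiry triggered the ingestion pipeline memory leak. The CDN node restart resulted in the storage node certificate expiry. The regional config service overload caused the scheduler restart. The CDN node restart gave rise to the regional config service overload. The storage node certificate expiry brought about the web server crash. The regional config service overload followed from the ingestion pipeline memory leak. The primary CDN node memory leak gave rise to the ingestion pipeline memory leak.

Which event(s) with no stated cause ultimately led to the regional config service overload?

Tracing upstream from the regional config service overload: the regional config service overload ← the CDN node restart.
A separate upstream branch: the regional config service overload ← the ingestion pipeline memory leak ← the primary CDN node memory leak.
Each of those chain origins has no stated cause.

the CDN node restart, the primary CDN node memory leak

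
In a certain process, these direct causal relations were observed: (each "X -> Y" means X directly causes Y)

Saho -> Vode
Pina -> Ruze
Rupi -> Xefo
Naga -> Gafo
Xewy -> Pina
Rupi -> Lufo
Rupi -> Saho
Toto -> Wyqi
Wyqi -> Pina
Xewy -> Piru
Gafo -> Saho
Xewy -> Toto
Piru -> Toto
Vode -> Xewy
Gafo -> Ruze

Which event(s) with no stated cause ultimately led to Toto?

Naga, Rupi

Tracing upstream from Toto: Toto ← Xewy ← Vode ← Saho ← Rupi.
A separate upstream branch: Toto ← Xewy ← Vode ← Saho ← Gafo ← Naga.
Each of those chain origins has no stated cause.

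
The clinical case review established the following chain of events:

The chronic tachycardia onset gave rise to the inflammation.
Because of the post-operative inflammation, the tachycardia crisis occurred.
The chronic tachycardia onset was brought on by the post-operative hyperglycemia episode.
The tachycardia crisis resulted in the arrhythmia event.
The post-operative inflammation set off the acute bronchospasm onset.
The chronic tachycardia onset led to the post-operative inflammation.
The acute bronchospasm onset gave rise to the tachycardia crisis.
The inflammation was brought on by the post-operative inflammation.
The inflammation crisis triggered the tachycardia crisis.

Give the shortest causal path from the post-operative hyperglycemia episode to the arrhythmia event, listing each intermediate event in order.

the post-operative hyperglycemia episode → the chronic tachycardia onset → the post-operative inflammation → the tachycardia crisis → the arrhythmia event

the post-operative hyperglycemia episode → the chronic tachycardia onset
the chronic tachycardia onset → the post-operative inflammation
the post-operative inflammation → the tachycardia crisis
the tachycardia crisis → the arrhythmia event
Length: 4 steps.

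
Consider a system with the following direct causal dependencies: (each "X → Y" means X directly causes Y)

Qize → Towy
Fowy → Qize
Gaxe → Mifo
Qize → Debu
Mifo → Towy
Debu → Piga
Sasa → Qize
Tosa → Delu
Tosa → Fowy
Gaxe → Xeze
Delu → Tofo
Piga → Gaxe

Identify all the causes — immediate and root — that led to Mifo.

Immediate cause of Mifo: Gaxe.
Further upstream: Tosa, Fowy, Sasa, Qize, Debu, Piga.

Debu, Fowy, Gaxe, Piga, Qize, Sasa, Tosa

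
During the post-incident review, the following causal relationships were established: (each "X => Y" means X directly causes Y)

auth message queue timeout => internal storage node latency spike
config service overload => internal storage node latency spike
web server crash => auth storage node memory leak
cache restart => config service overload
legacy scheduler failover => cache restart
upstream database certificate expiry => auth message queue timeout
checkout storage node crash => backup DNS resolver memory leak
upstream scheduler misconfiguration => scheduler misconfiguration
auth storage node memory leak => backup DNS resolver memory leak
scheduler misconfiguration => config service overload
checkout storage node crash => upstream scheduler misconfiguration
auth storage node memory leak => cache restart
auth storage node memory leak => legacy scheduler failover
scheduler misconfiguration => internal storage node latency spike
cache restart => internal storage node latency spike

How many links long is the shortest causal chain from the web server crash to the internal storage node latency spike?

3

Shortest chain: the web server crash → the auth storage node memory leak → the cache restart → the internal storage node latency spike.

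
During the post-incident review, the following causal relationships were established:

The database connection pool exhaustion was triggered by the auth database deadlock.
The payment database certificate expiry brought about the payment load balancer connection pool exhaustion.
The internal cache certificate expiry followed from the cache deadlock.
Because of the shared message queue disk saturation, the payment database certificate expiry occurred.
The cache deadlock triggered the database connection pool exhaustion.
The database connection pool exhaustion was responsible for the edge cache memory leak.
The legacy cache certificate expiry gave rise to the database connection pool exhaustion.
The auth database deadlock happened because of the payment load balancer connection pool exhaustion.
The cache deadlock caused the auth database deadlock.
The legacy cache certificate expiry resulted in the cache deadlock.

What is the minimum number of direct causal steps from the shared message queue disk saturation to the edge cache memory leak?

Shortest chain: the shared message queue disk saturation → the payment database certificate expiry → the payment load balancer connection pool exhaustion → the auth database deadlock → the database connection pool exhaustion → the edge cache memory leak.

5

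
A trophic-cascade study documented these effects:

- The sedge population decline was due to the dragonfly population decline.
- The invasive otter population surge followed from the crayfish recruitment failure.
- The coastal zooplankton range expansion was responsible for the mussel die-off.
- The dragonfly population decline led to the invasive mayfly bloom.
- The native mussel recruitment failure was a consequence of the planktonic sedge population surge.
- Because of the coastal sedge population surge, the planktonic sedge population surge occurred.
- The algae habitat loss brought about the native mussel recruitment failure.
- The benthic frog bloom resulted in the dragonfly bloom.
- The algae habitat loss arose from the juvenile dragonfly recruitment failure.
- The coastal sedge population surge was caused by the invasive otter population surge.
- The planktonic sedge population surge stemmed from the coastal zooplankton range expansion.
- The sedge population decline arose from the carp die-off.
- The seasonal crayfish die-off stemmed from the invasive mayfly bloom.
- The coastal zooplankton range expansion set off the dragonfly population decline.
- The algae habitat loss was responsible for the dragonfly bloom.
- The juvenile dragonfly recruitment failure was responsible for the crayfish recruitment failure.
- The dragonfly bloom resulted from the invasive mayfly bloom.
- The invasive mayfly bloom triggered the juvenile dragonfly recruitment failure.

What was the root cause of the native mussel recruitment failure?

Tracing upstream from the native mussel recruitment failure: the native mussel recruitment failure ← the planktonic sedge population surge ← the coastal zooplankton range expansion.
The coastal zooplankton range expansion has no stated cause, so it is the root.

the coastal zooplankton range expansion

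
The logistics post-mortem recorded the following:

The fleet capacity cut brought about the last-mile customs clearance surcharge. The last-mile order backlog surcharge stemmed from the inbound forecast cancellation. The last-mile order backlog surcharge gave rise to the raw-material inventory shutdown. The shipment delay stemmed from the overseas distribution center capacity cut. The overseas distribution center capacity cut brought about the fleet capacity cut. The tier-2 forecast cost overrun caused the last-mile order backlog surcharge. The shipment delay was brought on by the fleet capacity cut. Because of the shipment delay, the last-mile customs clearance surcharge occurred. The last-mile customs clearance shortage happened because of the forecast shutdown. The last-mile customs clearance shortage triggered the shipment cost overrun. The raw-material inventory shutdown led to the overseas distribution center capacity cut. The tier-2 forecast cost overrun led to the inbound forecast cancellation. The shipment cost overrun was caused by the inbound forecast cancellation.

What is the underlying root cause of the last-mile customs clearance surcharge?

Tracing upstream from the last-mile customs clearance surcharge: the last-mile customs clearance surcharge ← the fleet capacity cut ← the overseas distribution center capacity cut ← the raw-material inventory shutdown ← the last-mile order backlog surcharge ← the tier-2 forecast cost overrun.
The tier-2 forecast cost overrun has no stated cause, so it is the root.

the tier-2 forecast cost overrun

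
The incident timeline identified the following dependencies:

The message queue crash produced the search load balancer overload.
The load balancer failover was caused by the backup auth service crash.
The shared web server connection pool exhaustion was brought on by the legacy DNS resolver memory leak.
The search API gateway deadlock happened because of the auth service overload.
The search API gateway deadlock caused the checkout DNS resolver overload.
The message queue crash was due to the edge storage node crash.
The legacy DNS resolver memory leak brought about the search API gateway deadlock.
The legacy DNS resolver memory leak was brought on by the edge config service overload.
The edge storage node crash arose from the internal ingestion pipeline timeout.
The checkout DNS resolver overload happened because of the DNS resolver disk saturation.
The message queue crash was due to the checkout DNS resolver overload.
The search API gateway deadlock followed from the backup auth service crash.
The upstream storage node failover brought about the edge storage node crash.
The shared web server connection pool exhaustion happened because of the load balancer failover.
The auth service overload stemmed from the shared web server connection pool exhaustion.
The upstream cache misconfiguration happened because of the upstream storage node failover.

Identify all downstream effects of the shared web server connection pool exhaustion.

the auth service overload, the checkout DNS resolver overload, the message queue crash, the search API gateway deadlock, the search load balancer overload

Direct effects: the auth service overload.
2 steps out: the search API gateway deadlock.
3 steps out: the checkout DNS resolver overload.
4 steps out: the message queue crash.
5 steps out: the search load balancer overload.
Not reachable from it: the upstream storage node failover, the upstream cache misconfiguration, the backup auth service crash, the load balancer failover, the edge config service overload, the legacy DNS resolver memory leak, the internal ingestion pipeline timeout, the DNS resolver disk saturation, the edge storage node crash.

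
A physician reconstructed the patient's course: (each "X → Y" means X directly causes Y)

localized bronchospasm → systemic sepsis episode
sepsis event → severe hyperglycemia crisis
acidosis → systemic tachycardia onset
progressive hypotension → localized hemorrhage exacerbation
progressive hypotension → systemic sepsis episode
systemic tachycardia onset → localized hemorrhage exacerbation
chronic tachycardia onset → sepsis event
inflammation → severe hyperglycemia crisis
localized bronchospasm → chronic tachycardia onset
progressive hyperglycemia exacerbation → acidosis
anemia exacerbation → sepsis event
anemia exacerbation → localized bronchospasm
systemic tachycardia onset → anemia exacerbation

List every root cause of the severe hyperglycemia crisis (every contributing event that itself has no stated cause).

the inflammation, the progressive hyperglycemia exacerbation

Tracing upstream from the severe hyperglycemia crisis: the severe hyperglycemia crisis ← the sepsis event ← the anemia exacerbation ← the systemic tachycardia onset ← the acidosis ← the progressive hyperglycemia exacerbation.
A separate upstream branch: the severe hyperglycemia crisis ← the inflammation.
Each of those chain origins has no stated cause.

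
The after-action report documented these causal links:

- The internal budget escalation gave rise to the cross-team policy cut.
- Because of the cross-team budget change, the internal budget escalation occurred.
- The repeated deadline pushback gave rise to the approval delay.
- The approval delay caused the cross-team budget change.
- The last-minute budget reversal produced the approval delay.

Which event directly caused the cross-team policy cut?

the internal budget escalation

Upstream contributors include the last-minute budget reversal, the approval delay, the cross-team budget change, the repeated deadline pushback, but only the internal budget escalation feeds directly into the cross-team policy cut.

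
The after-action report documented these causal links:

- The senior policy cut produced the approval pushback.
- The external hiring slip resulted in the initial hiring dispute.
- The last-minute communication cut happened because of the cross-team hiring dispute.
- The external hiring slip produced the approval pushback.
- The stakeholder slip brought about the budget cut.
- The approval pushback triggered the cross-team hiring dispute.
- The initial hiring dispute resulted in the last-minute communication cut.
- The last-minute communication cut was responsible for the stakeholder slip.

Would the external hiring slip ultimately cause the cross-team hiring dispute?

There is a causal chain: the external hiring slip → the approval pushback → the cross-team hiring dispute.

Yes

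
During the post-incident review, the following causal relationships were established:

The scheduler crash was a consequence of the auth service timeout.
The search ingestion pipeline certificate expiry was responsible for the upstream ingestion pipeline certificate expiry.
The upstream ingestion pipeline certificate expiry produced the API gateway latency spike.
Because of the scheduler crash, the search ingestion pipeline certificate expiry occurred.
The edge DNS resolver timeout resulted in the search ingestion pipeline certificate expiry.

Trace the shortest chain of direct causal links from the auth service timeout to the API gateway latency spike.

the auth service timeout → the scheduler crash
the scheduler crash → the search ingestion pipeline certificate expiry
the search ingestion pipeline certificate expiry → the upstream ingestion pipeline certificate expiry
the upstream ingestion pipeline certificate expiry → the API gateway latency spike
Length: 4 steps.

the auth service timeout → the scheduler crash → the search ingestion pipeline certificate expiry → the upstream ingestion pipeline certificate expiry → the API gateway latency spike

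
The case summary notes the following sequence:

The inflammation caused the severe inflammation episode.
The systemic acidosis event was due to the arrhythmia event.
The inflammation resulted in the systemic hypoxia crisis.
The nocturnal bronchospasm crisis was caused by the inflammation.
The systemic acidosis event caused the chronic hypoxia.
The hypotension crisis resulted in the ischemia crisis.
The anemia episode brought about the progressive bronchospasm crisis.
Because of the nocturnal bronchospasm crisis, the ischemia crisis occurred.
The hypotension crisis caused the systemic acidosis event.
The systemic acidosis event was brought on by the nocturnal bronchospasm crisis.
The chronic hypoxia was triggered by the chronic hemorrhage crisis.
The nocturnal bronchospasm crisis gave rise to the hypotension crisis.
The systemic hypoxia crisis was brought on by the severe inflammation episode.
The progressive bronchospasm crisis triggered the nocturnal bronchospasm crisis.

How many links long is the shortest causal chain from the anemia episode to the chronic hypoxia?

Shortest chain: the anemia episode → the progressive bronchospasm crisis → the nocturnal bronchospasm crisis → the systemic acidosis event → the chronic hypoxia.

4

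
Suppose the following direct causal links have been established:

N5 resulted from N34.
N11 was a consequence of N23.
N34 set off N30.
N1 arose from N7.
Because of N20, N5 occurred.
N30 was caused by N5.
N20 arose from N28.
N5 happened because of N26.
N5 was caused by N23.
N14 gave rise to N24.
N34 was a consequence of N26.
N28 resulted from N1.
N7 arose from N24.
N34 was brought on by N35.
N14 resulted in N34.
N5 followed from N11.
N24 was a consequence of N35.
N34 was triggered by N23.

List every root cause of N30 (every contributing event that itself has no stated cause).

N14, N23, N26, N35

Tracing upstream from N30: N30 ← N34 ← N35.
A separate upstream branch: N30 ← N34 ← N14.
A separate upstream branch: N30 ← N34 ← N26.
A separate upstream branch: N30 ← N34 ← N23.
Each of those chain origins has no stated cause.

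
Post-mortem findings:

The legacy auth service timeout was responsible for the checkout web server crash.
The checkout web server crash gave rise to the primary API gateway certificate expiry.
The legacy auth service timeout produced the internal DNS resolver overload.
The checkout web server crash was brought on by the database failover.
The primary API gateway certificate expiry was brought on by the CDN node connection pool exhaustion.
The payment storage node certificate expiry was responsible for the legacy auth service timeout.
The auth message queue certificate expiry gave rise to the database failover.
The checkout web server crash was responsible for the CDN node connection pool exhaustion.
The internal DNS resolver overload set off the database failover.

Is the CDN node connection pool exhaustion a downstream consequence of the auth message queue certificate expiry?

There is a causal chain: the auth message queue certificate expiry → the database failover → the checkout web server crash → the CDN node connection pool exhaustion.

Yes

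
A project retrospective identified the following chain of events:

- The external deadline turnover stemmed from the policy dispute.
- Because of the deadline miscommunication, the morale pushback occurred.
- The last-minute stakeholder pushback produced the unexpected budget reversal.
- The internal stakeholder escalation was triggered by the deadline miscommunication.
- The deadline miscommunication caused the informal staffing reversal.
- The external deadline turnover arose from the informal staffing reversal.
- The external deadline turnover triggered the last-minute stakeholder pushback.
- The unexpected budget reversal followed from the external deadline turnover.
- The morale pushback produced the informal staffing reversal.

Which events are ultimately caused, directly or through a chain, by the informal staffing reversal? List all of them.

the external deadline turnover, the last-minute stakeholder pushback, the unexpected budget reversal

Direct effects: the external deadline turnover.
2 steps out: the last-minute stakeholder pushback, the unexpected budget reversal.
Not reachable from it: the deadline miscommunication, the morale pushback, the internal stakeholder escalation, the policy dispute.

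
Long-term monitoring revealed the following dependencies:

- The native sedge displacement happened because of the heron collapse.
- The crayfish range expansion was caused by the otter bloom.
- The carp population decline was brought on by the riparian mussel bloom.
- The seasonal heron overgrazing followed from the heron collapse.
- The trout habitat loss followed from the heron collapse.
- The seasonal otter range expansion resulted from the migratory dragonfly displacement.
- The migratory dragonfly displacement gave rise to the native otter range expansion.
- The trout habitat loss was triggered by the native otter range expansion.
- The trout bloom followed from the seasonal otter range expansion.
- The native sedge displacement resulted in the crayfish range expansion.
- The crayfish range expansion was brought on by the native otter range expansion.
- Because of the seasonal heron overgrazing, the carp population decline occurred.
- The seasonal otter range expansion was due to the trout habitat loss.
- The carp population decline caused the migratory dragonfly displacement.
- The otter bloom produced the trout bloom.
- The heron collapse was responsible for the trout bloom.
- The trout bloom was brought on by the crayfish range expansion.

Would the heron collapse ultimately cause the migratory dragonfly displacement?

Yes

There is a causal chain: the heron collapse → the seasonal heron overgrazing → the carp population decline → the migratory dragonfly displacement.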